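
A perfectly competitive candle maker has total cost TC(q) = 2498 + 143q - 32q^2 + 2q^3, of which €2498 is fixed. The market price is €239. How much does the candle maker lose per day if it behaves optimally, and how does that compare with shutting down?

AVC = 143 - 32q + 2q^2 has its minimum €15 at q = 8; price €239 clears that bar, so the firm operates.
With MC = 143 - 64q + 6q^2, P = MC on the upward-sloping part at q* = 12.
TR = 239·12 = 2868. TC = 2498 + 564 = 3062. Profit = 2868 − 3062 = -€194.
Shutting down would mean losing the fixed cost of €2498, so operating at a loss of €194 is better by €2304.

Profit = -€194 at q = 12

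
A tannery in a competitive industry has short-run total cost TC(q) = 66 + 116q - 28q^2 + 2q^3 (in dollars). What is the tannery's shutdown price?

Short-run supply begins at min AVC. From VC = 116q - 28q^2 + 2q^3, AVC = 116 - 28q + 2q^2.
dAVC/dq = -28 + 4q = 0 gives q = 7. min AVC = 116 - 28·7 + 2·7^2 = 18.
The firm shuts down for any P below $18.

$18 per unit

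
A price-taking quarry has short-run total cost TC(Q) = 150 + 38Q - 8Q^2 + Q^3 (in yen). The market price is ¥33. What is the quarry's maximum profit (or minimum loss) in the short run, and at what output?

AVC = 38 - 8Q + Q^2; min AVC = ¥22 at Q = 4. Since P = ¥33 ≥ min AVC, the firm produces.
MC = 38 - 16Q + 3Q^2. Setting P = MC and taking the root on the rising branch gives Q* = 5.
TR = 33·5 = 165. TC = 150 + 115 = 265. Profit = 165 − 265 = -¥100.
That loss of ¥100 beats the ¥150 the firm would lose by shutting down; producing recovers ¥50 of fixed cost.

Profit = -¥100 at Q = 5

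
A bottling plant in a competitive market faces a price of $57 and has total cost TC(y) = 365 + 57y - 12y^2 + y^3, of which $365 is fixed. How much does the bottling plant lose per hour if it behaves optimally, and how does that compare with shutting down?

Profit = -$109 at y = 8

AVC = 57 - 12y + y^2; min AVC = $21 at y = 6. Since P = $57 ≥ min AVC, the firm produces.
MC = 57 - 24y + 3y^2. Setting P = MC and taking the root on the rising branch gives y* = 8.
TR = 57·8 = 456. TC = 365 + 200 = 565. Profit = 456 − 565 = -$109.
By producing, the firm covers all variable cost plus $256 of fixed cost; shutting down would lose the full $365.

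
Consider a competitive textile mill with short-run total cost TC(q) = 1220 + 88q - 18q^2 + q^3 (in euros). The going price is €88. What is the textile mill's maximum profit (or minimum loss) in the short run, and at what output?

AVC = 88 - 18q + q^2; min AVC = €7 at q = 9. Since P = €88 ≥ min AVC, the firm produces.
With MC = 88 - 36q + 3q^2, P = MC on the upward-sloping part at q* = 12.
TR = 88·12 = 1056. TC = 1220 + 192 = 1412. Profit = 1056 − 1412 = -€356.
That loss of €356 beats the €1220 the firm would lose by shutting down; producing recovers €864 of fixed cost.

Profit = -€356 at q = 12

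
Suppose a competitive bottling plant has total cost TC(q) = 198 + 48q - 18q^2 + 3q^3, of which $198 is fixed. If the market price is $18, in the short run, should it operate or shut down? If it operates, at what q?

Shut down

Strip out fixed cost: VC = 48q - 18q^2 + 3q^3. Then AVC = 48 - 18q + 3q^2 and MC = 48 - 36q + 9q^2.
AVC is minimized where dAVC/dq = -18 + 6q = 0, at q = 3; min AVC = 48 - 18·3 + 3·3^2 = $21.
P = $18 lies below min AVC = $21; no output level covers variable cost.
Shutting down limits the loss to fixed cost, $198.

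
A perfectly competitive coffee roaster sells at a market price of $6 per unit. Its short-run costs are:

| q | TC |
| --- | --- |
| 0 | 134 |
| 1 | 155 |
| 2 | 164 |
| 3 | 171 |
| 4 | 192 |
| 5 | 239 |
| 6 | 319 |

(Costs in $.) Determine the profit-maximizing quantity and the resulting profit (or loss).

Profit at each row (π = 6q − TC): q=0: -134; q=1: -149; q=2: -152; q=3: -153; q=4: -168; q=5: -209; q=6: -283.
Profit is highest at q = 0. Equivalently, the lowest AVC in the table is 37/3 ≈ $12.33 at q = 3, and P = $6 falls below it — price never covers variable cost, so the firm shuts down and loses only its fixed cost.

q = 0 (shut down); profit = -$134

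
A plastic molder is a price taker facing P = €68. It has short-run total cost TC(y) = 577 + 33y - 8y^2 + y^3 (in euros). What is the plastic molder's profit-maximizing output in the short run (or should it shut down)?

Strip out fixed cost: VC = 33y - 8y^2 + y^3. Then AVC = 33 - 8y + y^2 and MC = 33 - 16y + 3y^2.
AVC hits its minimum where MC = AVC, at y = 4, giving min AVC = 33 - 8·4 + 4^2 = €17.
Because €68 ≥ €17, revenue can cover variable cost; the firm operates.
Solving P = MC: -35 - 16y + 3y^2 = 0 ⇒ y = -5/3 or 7. On the upward-sloping branch, y* = 7.
Check: AVC at y = 7 is €26 ≤ P, so revenue covers variable cost.
Profit = P·y − TC = 68·7 − 759 = -€283, a loss, but smaller than the €577 fixed cost the firm would lose by shutting down.

Produce at y = 7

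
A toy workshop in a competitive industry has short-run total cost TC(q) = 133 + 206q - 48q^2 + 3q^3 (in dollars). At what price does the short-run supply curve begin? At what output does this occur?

$14 per unit, at q = 8

The shutdown price is the minimum of AVC. VC = 206q - 48q^2 + 3q^3, so AVC = 206 - 48q + 3q^2.
dAVC/dq = -48 + 6q = 0 gives q = 8. min AVC = 206 - 48·8 + 3·8^2 = 14.
So the shutdown price is $14.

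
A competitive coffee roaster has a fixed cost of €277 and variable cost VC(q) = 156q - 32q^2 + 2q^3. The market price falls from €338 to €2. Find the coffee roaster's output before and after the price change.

AVC = 156 - 32q + 2q^2, minimized at q = 8 where min AVC = €28. MC = 156 - 64q + 6q^2.
At P = €338 ≥ min AVC, set P = MC on the rising branch: q = 13.
At P = €2 < min AVC = €28, price no longer covers variable cost at any output, so the firm shuts down: q = 0.

Output falls from 13 to 0 (the firm shuts down)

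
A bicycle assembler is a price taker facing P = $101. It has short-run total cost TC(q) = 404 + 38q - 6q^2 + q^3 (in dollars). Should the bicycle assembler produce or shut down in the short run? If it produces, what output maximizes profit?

Produce at q = 7

Variable cost is VC = 38q - 6q^2 + q^3, so AVC = VC/q = 38 - 6q + q^2 and MC = dTC/dq = 38 - 12q + 3q^2.
AVC is minimized where dAVC/dq = -6 + 2q = 0, at q = 3; min AVC = 38 - 6·3 + 3^2 = $29.
P = $101 exceeds min AVC = $29, so the firm stays open.
Set P = MC: 101 = 38 - 12q + 3q^2 → -63 - 12q + 3q^2 = 0. The roots are q = -3 and q = 7; the profit-maximizing output is on the rising part of MC, so q* = 7.
Check: AVC at q = 7 is $45 ≤ P, so revenue covers variable cost.
Profit = P·q − TC = 101·7 − 719 = -$12, a loss, but smaller than the $404 fixed cost the firm would lose by shutting down.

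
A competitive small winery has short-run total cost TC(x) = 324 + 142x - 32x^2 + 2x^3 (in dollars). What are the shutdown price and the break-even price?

Shutdown price = $14; break-even price = $52

AVC = 142 - 32x + 2x^2; minimized at x = 8, giving min AVC = $14. That is the shutdown price.
ATC = 324/x + 142 - 32x + 2x^2. Setting dATC/dx = −324/x^2 − 32 + 4x = 0 gives x = 9 (since 4·9^3 − 32·9^2 = 324).
min ATC = 324/9 + 142 − 32·9 + 2·9^2 = $52. That is the break-even price.
For $14 ≤ P < $52 the firm produces at a loss; below $14 it shuts down.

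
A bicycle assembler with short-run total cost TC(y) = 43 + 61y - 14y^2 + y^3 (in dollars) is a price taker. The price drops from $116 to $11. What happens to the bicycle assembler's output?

Output falls from 11 to 0 (the firm shuts down)

AVC = 61 - 14y + y^2, minimized at y = 7 where min AVC = $12. MC = 61 - 28y + 3y^2.
At P = $116 ≥ min AVC, set P = MC on the rising branch: y = 11.
At P = $11 < min AVC = $12, price no longer covers variable cost at any output, so the firm shuts down: y = 0.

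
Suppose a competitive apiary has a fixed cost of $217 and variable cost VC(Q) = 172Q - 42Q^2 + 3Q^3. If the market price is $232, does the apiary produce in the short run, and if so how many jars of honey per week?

Strip out fixed cost: VC = 172Q - 42Q^2 + 3Q^3. Then AVC = 172 - 42Q + 3Q^2 and MC = 172 - 84Q + 9Q^2.
AVC is minimized where dAVC/dQ = -42 + 6Q = 0, at Q = 7; min AVC = 172 - 42·7 + 3·7^2 = $25.
Because $232 ≥ $25, revenue can cover variable cost; the firm operates.
Solving P = MC: -60 - 84Q + 9Q^2 = 0 ⇒ Q = -2/3 or 10. On the upward-sloping branch, Q* = 10.
Check: AVC at Q = 10 is $52 ≤ P, so revenue covers variable cost.
Profit = P·Q − TC = 232·10 − 737 = $1583.

Produce at Q = 10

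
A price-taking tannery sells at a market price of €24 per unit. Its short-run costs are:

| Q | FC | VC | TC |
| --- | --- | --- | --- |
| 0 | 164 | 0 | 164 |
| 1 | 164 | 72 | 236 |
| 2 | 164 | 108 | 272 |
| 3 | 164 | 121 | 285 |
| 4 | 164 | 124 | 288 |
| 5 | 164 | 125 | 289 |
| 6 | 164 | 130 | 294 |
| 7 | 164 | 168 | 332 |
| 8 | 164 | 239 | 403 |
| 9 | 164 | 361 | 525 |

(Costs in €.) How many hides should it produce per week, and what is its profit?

Tabulate TR − TC: Q=0: -164; Q=1: -212; Q=2: -224; Q=3: -213; Q=4: -192; Q=5: -169; Q=6: -150; Q=7: -164; Q=8: -211; Q=9: -309.
Profit is maximized at Q = 6. AVC there is 130/6 = €21.67 ≤ P, so producing beats shutting down (which would give -€164).

Q = 6; profit = -€150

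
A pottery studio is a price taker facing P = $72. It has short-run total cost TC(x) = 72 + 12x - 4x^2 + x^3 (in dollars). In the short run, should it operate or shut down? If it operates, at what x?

Strip out fixed cost: VC = 12x - 4x^2 + x^3. Then AVC = 12 - 4x + x^2 and MC = 12 - 8x + 3x^2.
AVC is minimized where dAVC/dx = -4 + 2x = 0, at x = 2; min AVC = 12 - 4·2 + 2^2 = $8.
P = $72 exceeds min AVC = $8, so the firm stays open.
Solving P = MC: -60 - 8x + 3x^2 = 0 ⇒ x = -10/3 or 6. On the upward-sloping branch, x* = 6.
Check: AVC at x = 6 is $24 ≤ P, so revenue covers variable cost.
Profit = P·x − TC = 72·6 − 216 = $216.

Produce at x = 6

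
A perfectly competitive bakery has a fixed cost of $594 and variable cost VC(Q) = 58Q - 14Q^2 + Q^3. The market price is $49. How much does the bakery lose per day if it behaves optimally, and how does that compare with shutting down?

AVC = 58 - 14Q + Q^2; min AVC = $9 at Q = 7. Since P = $49 ≥ min AVC, the firm produces.
MC = 58 - 28Q + 3Q^2. Setting P = MC and taking the root on the rising branch gives Q* = 9.
TR = 49·9 = 441. TC = 594 + 117 = 711. Profit = 441 − 711 = -$270.
By producing, the firm covers all variable cost plus $324 of fixed cost; shutting down would lose the full $594.

Profit = -$270 at Q = 9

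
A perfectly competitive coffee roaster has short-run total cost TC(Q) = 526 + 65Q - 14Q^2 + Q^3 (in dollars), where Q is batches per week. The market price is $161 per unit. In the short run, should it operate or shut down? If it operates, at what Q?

Produce at Q = 12

Variable cost is VC = 65Q - 14Q^2 + Q^3, so AVC = VC/Q = 65 - 14Q + Q^2 and MC = dTC/dQ = 65 - 28Q + 3Q^2.
AVC is minimized where dAVC/dQ = -14 + 2Q = 0, at Q = 7; min AVC = 65 - 14·7 + 7^2 = $16.
P = $161 exceeds min AVC = $16, so the firm stays open.
P = MC gives -96 - 28Q + 3Q^2 = 0, with roots -8/3 and 12. Take the larger (rising MC): Q* = 12.
Check: AVC at Q = 12 is $41 ≤ P, so revenue covers variable cost.
Profit = P·Q − TC = 161·12 − 1018 = $914.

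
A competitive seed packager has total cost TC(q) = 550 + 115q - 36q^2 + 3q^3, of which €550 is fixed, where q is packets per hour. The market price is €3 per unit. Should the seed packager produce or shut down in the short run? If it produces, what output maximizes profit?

From TC, MC = TC'(q) = 115 - 72q + 9q^2 and AVC = VC/q = 115 - 36q + 3q^2.
AVC hits its minimum where MC = AVC, at q = 6, giving min AVC = 115 - 36·6 + 3·6^2 = €7.
Since P = €3 < min AVC = €7, price fails to cover variable cost at any output.
Shutting down limits the loss to fixed cost, €550.

Shut down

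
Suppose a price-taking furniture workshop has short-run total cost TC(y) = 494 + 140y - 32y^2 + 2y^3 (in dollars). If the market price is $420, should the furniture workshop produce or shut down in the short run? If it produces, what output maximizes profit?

Produce at y = 14

Strip out fixed cost: VC = 140y - 32y^2 + 2y^3. Then AVC = 140 - 32y + 2y^2 and MC = 140 - 64y + 6y^2.
AVC hits its minimum where MC = AVC, at y = 8, giving min AVC = 140 - 32·8 + 2·8^2 = $12.
Since P = $420 ≥ min AVC = $12, price covers variable cost and the firm should produce.
Set P = MC: 420 = 140 - 64y + 6y^2 → -280 - 64y + 6y^2 = 0. The roots are y = -10/3 and y = 14; the profit-maximizing output is on the rising part of MC, so y* = 14.
Check: AVC at y = 14 is $84 ≤ P, so revenue covers variable cost.
Profit = P·y − TC = 420·14 − 1670 = $4210.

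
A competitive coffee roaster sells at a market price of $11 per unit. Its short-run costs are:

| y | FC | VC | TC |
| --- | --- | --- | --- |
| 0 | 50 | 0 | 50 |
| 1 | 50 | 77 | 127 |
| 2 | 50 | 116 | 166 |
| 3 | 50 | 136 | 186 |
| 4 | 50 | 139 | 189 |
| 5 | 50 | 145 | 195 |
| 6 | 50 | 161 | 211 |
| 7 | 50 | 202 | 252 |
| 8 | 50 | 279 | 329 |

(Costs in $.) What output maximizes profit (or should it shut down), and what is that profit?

y = 0 (shut down); profit = -$50

Profit at each row (π = 11y − TC): y=0: -50; y=1: -116; y=2: -144; y=3: -153; y=4: -145; y=5: -140; y=6: -145; y=7: -175; y=8: -241.
Profit is highest at y = 0. Equivalently, the lowest AVC in the table is 161/6 ≈ $26.83 at y = 6, and P = $11 falls below it — price never covers variable cost, so the firm shuts down and loses only its fixed cost.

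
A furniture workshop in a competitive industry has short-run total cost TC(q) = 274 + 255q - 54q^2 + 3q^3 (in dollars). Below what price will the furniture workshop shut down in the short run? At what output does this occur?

$12 per unit, at q = 9

The firm shuts down when price falls below the minimum of average variable cost. AVC = VC/q = 255 - 54q + 3q^2.
At the minimum of AVC, MC = AVC. MC = 255 - 108q + 9q^2; setting MC = AVC gives 6q^2 - 54q = 0, so q = 9. min AVC = 12.
The firm shuts down for any P below $12.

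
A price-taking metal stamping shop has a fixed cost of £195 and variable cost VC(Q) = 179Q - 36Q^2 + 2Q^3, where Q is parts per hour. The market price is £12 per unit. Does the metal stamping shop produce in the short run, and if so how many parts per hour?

Strip out fixed cost: VC = 179Q - 36Q^2 + 2Q^3. Then AVC = 179 - 36Q + 2Q^2 and MC = 179 - 72Q + 6Q^2.
AVC hits its minimum where MC = AVC, at Q = 9, giving min AVC = 179 - 36·9 + 2·9^2 = £17.
Since P = £12 < min AVC = £17, price fails to cover variable cost at any output.
Best response: produce nothing and absorb the £195 fixed cost.

Shut down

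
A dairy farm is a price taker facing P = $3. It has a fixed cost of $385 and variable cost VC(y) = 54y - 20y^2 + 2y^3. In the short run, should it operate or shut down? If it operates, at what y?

From TC, MC = TC'(y) = 54 - 40y + 6y^2 and AVC = VC/y = 54 - 20y + 2y^2.
AVC hits its minimum where MC = AVC, at y = 5, giving min AVC = 54 - 20·5 + 2·5^2 = $4.
With P < min AVC ($3 < $4), every unit sold adds to the loss.
The firm minimizes its loss by shutting down and losing only its fixed cost of $385.

Shut down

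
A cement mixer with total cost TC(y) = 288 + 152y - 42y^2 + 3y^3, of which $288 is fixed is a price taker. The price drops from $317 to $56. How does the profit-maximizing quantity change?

Output falls from 11 to 8

AVC = 152 - 42y + 3y^2, minimized at y = 7 where min AVC = $5. MC = 152 - 84y + 9y^2.
At P = $317 ≥ min AVC, set P = MC on the rising branch: y = 11.
At P = $56 ≥ min AVC, set P = MC: y = 8. The firm stays open but cuts output.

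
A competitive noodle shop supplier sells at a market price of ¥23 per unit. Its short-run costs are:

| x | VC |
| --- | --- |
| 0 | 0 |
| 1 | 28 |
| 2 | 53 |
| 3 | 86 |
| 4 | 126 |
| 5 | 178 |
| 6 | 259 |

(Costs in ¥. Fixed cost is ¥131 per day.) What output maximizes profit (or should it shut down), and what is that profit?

x = 0 (shut down); profit = -¥131

Profit at each row (π = 23x − TC): x=0: -131; x=1: -136; x=2: -138; x=3: -148; x=4: -165; x=5: -194; x=6: -252.
Profit is highest at x = 0. Equivalently, the lowest AVC in the table is 53/2 ≈ ¥26.50 at x = 2, and P = ¥23 falls below it — price never covers variable cost, so the firm shuts down and loses only its fixed cost.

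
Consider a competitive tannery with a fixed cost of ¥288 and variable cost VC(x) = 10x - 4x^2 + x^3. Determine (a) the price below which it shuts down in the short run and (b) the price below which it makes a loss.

Shutdown price = ¥6; break-even price = ¥70

AVC = 10 - 4x + x^2; minimized at x = 2, giving min AVC = ¥6. That is the shutdown price.
ATC = 288/x + 10 - 4x + x^2. Setting dATC/dx = −288/x^2 − 4 + 2x = 0 gives x = 6 (since 2·6^3 − 4·6^2 = 288).
min ATC = 288/6 + 10 − 4·6 + 6^2 = ¥70. That is the break-even price.
Between these two prices the firm operates at a loss; above ¥70 it earns a profit.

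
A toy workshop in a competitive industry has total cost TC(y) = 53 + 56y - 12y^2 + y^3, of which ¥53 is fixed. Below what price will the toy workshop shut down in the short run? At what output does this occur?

The firm shuts down when price falls below the minimum of average variable cost. AVC = VC/y = 56 - 12y + y^2.
At the minimum of AVC, MC = AVC. MC = 56 - 24y + 3y^2; setting MC = AVC gives 2y^2 - 12y = 0, so y = 6. min AVC = 20.
The firm shuts down for any P below ¥20.

¥20 per unit, at y = 6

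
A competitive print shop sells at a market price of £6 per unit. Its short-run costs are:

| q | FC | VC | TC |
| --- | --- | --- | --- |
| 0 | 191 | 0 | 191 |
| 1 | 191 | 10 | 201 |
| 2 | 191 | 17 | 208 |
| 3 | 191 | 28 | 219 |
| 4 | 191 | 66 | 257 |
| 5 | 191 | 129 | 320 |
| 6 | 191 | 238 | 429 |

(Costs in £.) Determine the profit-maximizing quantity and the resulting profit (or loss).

q = 0 (shut down); profit = -£191

Tabulate TR − TC: q=0: -191; q=1: -195; q=2: -196; q=3: -201; q=4: -233; q=5: -290; q=6: -393.
Profit is highest at q = 0. Equivalently, the lowest AVC in the table is 17/2 ≈ £8.50 at q = 2, and P = £6 falls below it — price never covers variable cost, so the firm shuts down and loses only its fixed cost.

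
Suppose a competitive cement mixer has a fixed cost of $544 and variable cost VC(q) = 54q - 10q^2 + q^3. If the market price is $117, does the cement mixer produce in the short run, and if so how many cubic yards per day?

Produce at q = 9

Strip out fixed cost: VC = 54q - 10q^2 + q^3. Then AVC = 54 - 10q + q^2 and MC = 54 - 20q + 3q^2.
AVC is minimized where dAVC/dq = -10 + 2q = 0, at q = 5; min AVC = 54 - 10·5 + 5^2 = $29.
Since P = $117 ≥ min AVC = $29, price covers variable cost and the firm should produce.
P = MC gives -63 - 20q + 3q^2 = 0, with roots -7/3 and 9. Take the larger (rising MC): q* = 9.
Check: AVC at q = 9 is $45 ≤ P, so revenue covers variable cost.
Profit = P·q − TC = 117·9 − 949 = $104.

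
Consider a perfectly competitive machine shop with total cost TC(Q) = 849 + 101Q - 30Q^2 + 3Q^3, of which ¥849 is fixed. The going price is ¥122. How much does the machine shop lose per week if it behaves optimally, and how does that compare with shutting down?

Profit = -¥261 at Q = 7

AVC = 101 - 30Q + 3Q^2 has its minimum ¥26 at Q = 5; price ¥122 clears that bar, so the firm operates.
MC = 101 - 60Q + 9Q^2. Setting P = MC and taking the root on the rising branch gives Q* = 7.
TR = 122·7 = 854. TC = 849 + 266 = 1115. Profit = 854 − 1115 = -¥261.
By producing, the firm covers all variable cost plus ¥588 of fixed cost; shutting down would lose the full ¥849.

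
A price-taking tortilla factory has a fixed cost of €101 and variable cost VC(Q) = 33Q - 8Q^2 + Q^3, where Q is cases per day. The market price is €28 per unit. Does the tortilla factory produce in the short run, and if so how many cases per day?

Produce at Q = 5

Variable cost is VC = 33Q - 8Q^2 + Q^3, so AVC = VC/Q = 33 - 8Q + Q^2 and MC = dTC/dQ = 33 - 16Q + 3Q^2.
AVC is minimized where dAVC/dQ = -8 + 2Q = 0, at Q = 4; min AVC = 33 - 8·4 + 4^2 = €17.
P = €28 exceeds min AVC = €17, so the firm stays open.
Solving P = MC: 5 - 16Q + 3Q^2 = 0 ⇒ Q = 1/3 or 5. On the upward-sloping branch, Q* = 5.
Check: AVC at Q = 5 is €18 ≤ P, so revenue covers variable cost.
Profit = P·Q − TC = 28·5 − 191 = -€51, a loss, but smaller than the €101 fixed cost the firm would lose by shutting down.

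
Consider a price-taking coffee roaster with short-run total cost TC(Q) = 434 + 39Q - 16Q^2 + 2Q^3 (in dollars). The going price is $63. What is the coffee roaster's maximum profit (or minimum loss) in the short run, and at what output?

Profit = -$146 at Q = 6

AVC = 39 - 16Q + 2Q^2; min AVC = $7 at Q = 4. Since P = $63 ≥ min AVC, the firm produces.
MC = 39 - 32Q + 6Q^2. Setting P = MC and taking the root on the rising branch gives Q* = 6.
TR = 63·6 = 378. TC = 434 + 90 = 524. Profit = 378 − 524 = -$146.
By producing, the firm covers all variable cost plus $288 of fixed cost; shutting down would lose the full $434.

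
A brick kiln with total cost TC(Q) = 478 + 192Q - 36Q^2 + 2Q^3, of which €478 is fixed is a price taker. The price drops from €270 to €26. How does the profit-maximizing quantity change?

MC = 192 - 72Q + 6Q^2; the shutdown threshold is min AVC = €30 (at Q = 9).
At P = €270 ≥ min AVC, set P = MC on the rising branch: Q = 13.
At P = €26 < min AVC = €30, price no longer covers variable cost at any output, so the firm shuts down: Q = 0.

Output falls from 13 to 0 (the firm shuts down)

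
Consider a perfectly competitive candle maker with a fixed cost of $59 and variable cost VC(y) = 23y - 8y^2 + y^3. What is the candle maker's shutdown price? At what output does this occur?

$7 per unit, at y = 4

The firm shuts down when price falls below the minimum of average variable cost. AVC = VC/y = 23 - 8y + y^2.
dAVC/dy = -8 + 2y = 0 gives y = 4. min AVC = 23 - 8·4 + 4^2 = 7.
The firm shuts down for any P below $7.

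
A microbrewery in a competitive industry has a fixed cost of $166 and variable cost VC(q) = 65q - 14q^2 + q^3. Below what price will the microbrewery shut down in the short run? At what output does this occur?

$16 per unit, at q = 7

Short-run supply begins at min AVC. From VC = 65q - 14q^2 + q^3, AVC = 65 - 14q + q^2.
At the minimum of AVC, MC = AVC. MC = 65 - 28q + 3q^2; setting MC = AVC gives 2q^2 - 14q = 0, so q = 7. min AVC = 16.
So the shutdown price is $16.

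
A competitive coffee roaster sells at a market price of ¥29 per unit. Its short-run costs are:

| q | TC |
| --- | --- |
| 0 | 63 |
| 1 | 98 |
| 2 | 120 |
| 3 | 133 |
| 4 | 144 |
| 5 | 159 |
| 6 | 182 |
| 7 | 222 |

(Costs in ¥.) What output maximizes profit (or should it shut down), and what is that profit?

q = 6; profit = -¥8

Profit at each row (π = 29q − TC): q=0: -63; q=1: -69; q=2: -62; q=3: -46; q=4: -28; q=5: -14; q=6: -8; q=7: -19.
Profit is maximized at q = 6. AVC there is 119/6 = ¥19.83 ≤ P, so producing beats shutting down (which would give -¥63).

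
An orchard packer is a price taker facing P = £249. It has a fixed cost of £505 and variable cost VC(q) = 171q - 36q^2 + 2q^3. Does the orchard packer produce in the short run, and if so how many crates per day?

Strip out fixed cost: VC = 171q - 36q^2 + 2q^3. Then AVC = 171 - 36q + 2q^2 and MC = 171 - 72q + 6q^2.
AVC is minimized where dAVC/dq = -36 + 4q = 0, at q = 9; min AVC = 171 - 36·9 + 2·9^2 = £9.
Because £249 ≥ £9, revenue can cover variable cost; the firm operates.
Solving P = MC: -78 - 72q + 6q^2 = 0 ⇒ q = -1 or 13. On the upward-sloping branch, q* = 13.
Check: AVC at q = 13 is £41 ≤ P, so revenue covers variable cost.
Profit = P·q − TC = 249·13 − 1038 = £2199.

Produce at q = 13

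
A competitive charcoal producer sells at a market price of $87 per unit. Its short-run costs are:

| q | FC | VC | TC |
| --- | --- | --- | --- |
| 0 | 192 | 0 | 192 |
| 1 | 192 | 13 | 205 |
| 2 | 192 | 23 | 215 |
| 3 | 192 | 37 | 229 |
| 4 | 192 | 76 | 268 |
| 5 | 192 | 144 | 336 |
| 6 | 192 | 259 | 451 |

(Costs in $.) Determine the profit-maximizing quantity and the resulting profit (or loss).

Profit at each row (π = 87q − TC): q=0: -192; q=1: -118; q=2: -41; q=3: 32; q=4: 80; q=5: 99; q=6: 71.
Profit is maximized at q = 5. AVC there is 144/5 = $28.80 ≤ P, so producing beats shutting down (which would give -$192).

q = 5; profit = $99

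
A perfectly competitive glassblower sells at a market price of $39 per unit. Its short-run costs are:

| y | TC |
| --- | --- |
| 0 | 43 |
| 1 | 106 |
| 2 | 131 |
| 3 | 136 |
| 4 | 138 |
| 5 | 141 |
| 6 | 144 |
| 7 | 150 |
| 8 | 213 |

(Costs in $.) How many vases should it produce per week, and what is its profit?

y = 7; profit = $123

Compute π = P·y − TC at each output: y=0: -43; y=1: -67; y=2: -53; y=3: -19; y=4: 18; y=5: 54; y=6: 90; y=7: 123; y=8: 99.
Profit is maximized at y = 7. AVC there is 107/7 = $15.29 ≤ P, so producing beats shutting down (which would give -$43).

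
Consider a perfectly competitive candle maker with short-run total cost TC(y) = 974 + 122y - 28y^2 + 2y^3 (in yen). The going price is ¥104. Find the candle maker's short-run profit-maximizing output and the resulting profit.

Profit = -¥326 at y = 9

AVC = 122 - 28y + 2y^2 has its minimum ¥24 at y = 7; price ¥104 clears that bar, so the firm operates.
MC = 122 - 56y + 6y^2. Setting P = MC and taking the root on the rising branch gives y* = 9.
TR = 104·9 = 936. TC = 974 + 288 = 1262. Profit = 936 − 1262 = -¥326.
Shutting down would mean losing the fixed cost of ¥974, so operating at a loss of ¥326 is better by ¥648.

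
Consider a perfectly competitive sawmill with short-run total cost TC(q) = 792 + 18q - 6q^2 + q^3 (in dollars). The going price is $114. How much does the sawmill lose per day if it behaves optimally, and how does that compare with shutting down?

AVC = 18 - 6q + q^2; min AVC = $9 at q = 3. Since P = $114 ≥ min AVC, the firm produces.
MC = 18 - 12q + 3q^2. Setting P = MC and taking the root on the rising branch gives q* = 8.
TR = 114·8 = 912. TC = 792 + 272 = 1064. Profit = 912 − 1064 = -$152.
By producing, the firm covers all variable cost plus $640 of fixed cost; shutting down would lose the full $792.

Profit = -$152 at q = 8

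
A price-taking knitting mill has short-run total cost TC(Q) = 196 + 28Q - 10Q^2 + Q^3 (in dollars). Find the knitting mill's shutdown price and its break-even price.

AVC = 28 - 10Q + Q^2; minimized at Q = 5, giving min AVC = $3. That is the shutdown price.
ATC = 196/Q + 28 - 10Q + Q^2. Setting dATC/dQ = −196/Q^2 − 10 + 2Q = 0 gives Q = 7 (since 2·7^3 − 10·7^2 = 196).
min ATC = 196/7 + 28 − 10·7 + 7^2 = $35. That is the break-even price.
For $3 ≤ P < $35 the firm produces at a loss; below $3 it shuts down.

Shutdown price = $3; break-even price = $35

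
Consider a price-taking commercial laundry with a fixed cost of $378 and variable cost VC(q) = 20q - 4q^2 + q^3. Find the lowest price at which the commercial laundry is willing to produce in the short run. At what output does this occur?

$16 per unit, at q = 2

The shutdown price is the minimum of AVC. VC = 20q - 4q^2 + q^3, so AVC = 20 - 4q + q^2.
dAVC/dq = -4 + 2q = 0 gives q = 2. min AVC = 20 - 4·2 + 2^2 = 16.
For P < $16 the firm produces nothing.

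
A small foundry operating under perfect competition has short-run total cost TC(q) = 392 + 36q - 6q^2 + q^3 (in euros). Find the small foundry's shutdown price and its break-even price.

AVC = 36 - 6q + q^2; minimized at q = 3, giving min AVC = €27. That is the shutdown price.
ATC = 392/q + 36 - 6q + q^2. Setting dATC/dq = −392/q^2 − 6 + 2q = 0 gives q = 7 (since 2·7^3 − 6·7^2 = 392).
min ATC = 392/7 + 36 − 6·7 + 7^2 = €99. That is the break-even price.
For €27 ≤ P < €99 the firm produces at a loss; below €27 it shuts down.

Shutdown price = €27; break-even price = €99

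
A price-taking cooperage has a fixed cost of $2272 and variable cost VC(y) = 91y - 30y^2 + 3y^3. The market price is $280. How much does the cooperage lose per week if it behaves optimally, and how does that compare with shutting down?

Profit = -$328 at y = 9

AVC = 91 - 30y + 3y^2; min AVC = $16 at y = 5. Since P = $280 ≥ min AVC, the firm produces.
MC = 91 - 60y + 9y^2. Setting P = MC and taking the root on the rising branch gives y* = 9.
TR = 280·9 = 2520. TC = 2272 + 576 = 2848. Profit = 2520 − 2848 = -$328.
That loss of $328 beats the $2272 the firm would lose by shutting down; producing recovers $1944 of fixed cost.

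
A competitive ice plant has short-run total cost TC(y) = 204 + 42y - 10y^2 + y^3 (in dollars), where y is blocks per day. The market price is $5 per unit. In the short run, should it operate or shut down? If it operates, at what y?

Shut down

From TC, MC = TC'(y) = 42 - 20y + 3y^2 and AVC = VC/y = 42 - 10y + y^2.
AVC hits its minimum where MC = AVC, at y = 5, giving min AVC = 42 - 10·5 + 5^2 = $17.
P = $5 lies below min AVC = $17; no output level covers variable cost.
Shutting down limits the loss to fixed cost, $204.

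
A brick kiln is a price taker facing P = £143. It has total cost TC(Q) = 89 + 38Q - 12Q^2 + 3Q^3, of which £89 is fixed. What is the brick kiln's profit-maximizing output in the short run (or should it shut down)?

Produce at Q = 5

Variable cost is VC = 38Q - 12Q^2 + 3Q^3, so AVC = VC/Q = 38 - 12Q + 3Q^2 and MC = dTC/dQ = 38 - 24Q + 9Q^2.
The AVC parabola has its vertex at Q = 12/6 = 2, where AVC = 38 - 12·2 + 3·2^2 = £26.
P = £143 exceeds min AVC = £26, so the firm stays open.
Solving P = MC: -105 - 24Q + 9Q^2 = 0 ⇒ Q = -7/3 or 5. On the upward-sloping branch, Q* = 5.
Check: AVC at Q = 5 is £53 ≤ P, so revenue covers variable cost.
Profit = P·Q − TC = 143·5 − 354 = £361.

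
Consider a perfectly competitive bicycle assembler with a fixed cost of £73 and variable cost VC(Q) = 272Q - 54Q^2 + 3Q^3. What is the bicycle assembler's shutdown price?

The firm shuts down when price falls below the minimum of average variable cost. AVC = VC/Q = 272 - 54Q + 3Q^2.
At the minimum of AVC, MC = AVC. MC = 272 - 108Q + 9Q^2; setting MC = AVC gives 6Q^2 - 54Q = 0, so Q = 9. min AVC = 29.
The firm shuts down for any P below £29.

£29 per unit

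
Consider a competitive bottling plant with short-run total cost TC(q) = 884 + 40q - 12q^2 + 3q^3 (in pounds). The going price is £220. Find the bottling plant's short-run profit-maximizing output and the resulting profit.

AVC = 40 - 12q + 3q^2; min AVC = £28 at q = 2. Since P = £220 ≥ min AVC, the firm produces.
With MC = 40 - 24q + 9q^2, P = MC on the upward-sloping part at q* = 6.
TR = 220·6 = 1320. TC = 884 + 456 = 1340. Profit = 1320 − 1340 = -£20.
By producing, the firm covers all variable cost plus £864 of fixed cost; shutting down would lose the full £884.

Profit = -£20 at q = 6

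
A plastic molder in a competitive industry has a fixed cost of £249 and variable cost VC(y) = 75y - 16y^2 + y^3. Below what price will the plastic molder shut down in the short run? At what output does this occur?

The firm shuts down when price falls below the minimum of average variable cost. AVC = VC/y = 75 - 16y + y^2.
dAVC/dy = -16 + 2y = 0 gives y = 8. min AVC = 75 - 16·8 + 8^2 = 11.
For P < £11 the firm produces nothing.

£11 per unit, at y = 8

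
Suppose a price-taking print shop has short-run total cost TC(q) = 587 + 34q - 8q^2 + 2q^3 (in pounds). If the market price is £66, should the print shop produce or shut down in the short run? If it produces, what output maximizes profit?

Produce at q = 4

From TC, MC = TC'(q) = 34 - 16q + 6q^2 and AVC = VC/q = 34 - 8q + 2q^2.
AVC is minimized where dAVC/dq = -8 + 4q = 0, at q = 2; min AVC = 34 - 8·2 + 2·2^2 = £26.
P = £66 exceeds min AVC = £26, so the firm stays open.
P = MC gives -32 - 16q + 6q^2 = 0, with roots -4/3 and 4. Take the larger (rising MC): q* = 4.
Check: AVC at q = 4 is £34 ≤ P, so revenue covers variable cost.
Profit = P·q − TC = 66·4 − 723 = -£459, a loss, but smaller than the £587 fixed cost the firm would lose by shutting down.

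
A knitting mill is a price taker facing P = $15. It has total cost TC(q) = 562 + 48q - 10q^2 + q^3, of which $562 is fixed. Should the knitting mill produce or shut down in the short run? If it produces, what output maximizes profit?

Shut down

Variable cost is VC = 48q - 10q^2 + q^3, so AVC = VC/q = 48 - 10q + q^2 and MC = dTC/dq = 48 - 20q + 3q^2.
The AVC parabola has its vertex at q = 10/2 = 5, where AVC = 48 - 10·5 + 5^2 = $23.
With P < min AVC ($15 < $23), every unit sold adds to the loss.
The firm minimizes its loss by shutting down and losing only its fixed cost of $562.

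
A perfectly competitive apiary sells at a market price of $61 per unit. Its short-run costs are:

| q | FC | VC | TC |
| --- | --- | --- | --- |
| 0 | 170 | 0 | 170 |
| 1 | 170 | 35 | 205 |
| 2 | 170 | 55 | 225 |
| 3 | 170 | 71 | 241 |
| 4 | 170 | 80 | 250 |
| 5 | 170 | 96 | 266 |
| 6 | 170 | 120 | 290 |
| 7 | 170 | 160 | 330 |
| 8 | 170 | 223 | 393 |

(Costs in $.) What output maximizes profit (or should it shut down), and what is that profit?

Compute π = P·q − TC at each output: q=0: -170; q=1: -144; q=2: -103; q=3: -58; q=4: -6; q=5: 39; q=6: 76; q=7: 97; q=8: 95.
Profit is maximized at q = 7. AVC there is 160/7 = $22.86 ≤ P, so producing beats shutting down (which would give -$170).

q = 7; profit = $97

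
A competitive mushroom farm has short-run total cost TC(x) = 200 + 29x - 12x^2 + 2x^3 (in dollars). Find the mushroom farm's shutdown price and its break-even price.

Shutdown price = min AVC. AVC = 29 - 12x + 2x^2, with vertex at x = 3 and minimum $11.
ATC = 200/x + 29 - 12x + 2x^2. Setting dATC/dx = −200/x^2 − 12 + 4x = 0 gives x = 5 (since 4·5^3 − 12·5^2 = 200).
min ATC = 200/5 + 29 − 12·5 + 2·5^2 = $59. That is the break-even price.
For $11 ≤ P < $59 the firm produces at a loss; below $11 it shuts down.

Shutdown price = $11; break-even price = $59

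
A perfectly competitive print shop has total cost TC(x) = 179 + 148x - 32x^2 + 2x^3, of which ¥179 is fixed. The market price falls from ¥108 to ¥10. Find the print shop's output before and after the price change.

MC = 148 - 64x + 6x^2; the shutdown threshold is min AVC = ¥20 (at x = 8).
With P = ¥108 above the shutdown price, P = MC gives x = 10.
At P = ¥10 < min AVC = ¥20, price no longer covers variable cost at any output, so the firm shuts down: x = 0.

Output falls from 10 to 0 (the firm shuts down)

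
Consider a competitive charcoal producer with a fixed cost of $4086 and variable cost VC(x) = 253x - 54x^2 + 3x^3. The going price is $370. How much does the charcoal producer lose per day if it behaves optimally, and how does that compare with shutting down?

Profit = -$30 at x = 13

AVC = 253 - 54x + 3x^2 has its minimum $10 at x = 9; price $370 clears that bar, so the firm operates.
With MC = 253 - 108x + 9x^2, P = MC on the upward-sloping part at x* = 13.
TR = 370·13 = 4810. TC = 4086 + 754 = 4840. Profit = 4810 − 4840 = -$30.
That loss of $30 beats the $4086 the firm would lose by shutting down; producing recovers $4056 of fixed cost.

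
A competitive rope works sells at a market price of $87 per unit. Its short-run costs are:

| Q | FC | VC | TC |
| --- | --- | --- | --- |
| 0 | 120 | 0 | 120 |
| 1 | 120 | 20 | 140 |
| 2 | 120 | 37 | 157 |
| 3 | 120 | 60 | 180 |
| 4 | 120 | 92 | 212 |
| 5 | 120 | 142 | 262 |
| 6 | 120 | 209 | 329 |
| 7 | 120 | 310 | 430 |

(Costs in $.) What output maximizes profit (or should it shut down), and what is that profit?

Q = 6; profit = $193

Tabulate TR − TC: Q=0: -120; Q=1: -53; Q=2: 17; Q=3: 81; Q=4: 136; Q=5: 173; Q=6: 193; Q=7: 179.
Profit is maximized at Q = 6. AVC there is 209/6 = $34.83 ≤ P, so producing beats shutting down (which would give -$120).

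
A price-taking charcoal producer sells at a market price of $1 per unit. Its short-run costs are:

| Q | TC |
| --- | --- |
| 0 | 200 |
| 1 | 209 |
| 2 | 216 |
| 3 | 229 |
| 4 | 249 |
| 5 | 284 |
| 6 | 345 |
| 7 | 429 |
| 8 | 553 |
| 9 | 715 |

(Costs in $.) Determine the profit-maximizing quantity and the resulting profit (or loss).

Q = 0 (shut down); profit = -$200

Profit at each row (π = 1Q − TC): Q=0: -200; Q=1: -208; Q=2: -214; Q=3: -226; Q=4: -245; Q=5: -279; Q=6: -339; Q=7: -422; Q=8: -545; Q=9: -706.
Profit is highest at Q = 0. Equivalently, the lowest AVC in the table is 16/2 ≈ $8 at Q = 2, and P = $1 falls below it — price never covers variable cost, so the firm shuts down and loses only its fixed cost.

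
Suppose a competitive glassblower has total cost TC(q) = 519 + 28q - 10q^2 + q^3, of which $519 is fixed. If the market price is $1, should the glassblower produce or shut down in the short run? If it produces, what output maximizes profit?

Shut down

From TC, MC = TC'(q) = 28 - 20q + 3q^2 and AVC = VC/q = 28 - 10q + q^2.
AVC hits its minimum where MC = AVC, at q = 5, giving min AVC = 28 - 10·5 + 5^2 = $3.
With P < min AVC ($1 < $3), every unit sold adds to the loss.
Best response: produce nothing and absorb the $519 fixed cost.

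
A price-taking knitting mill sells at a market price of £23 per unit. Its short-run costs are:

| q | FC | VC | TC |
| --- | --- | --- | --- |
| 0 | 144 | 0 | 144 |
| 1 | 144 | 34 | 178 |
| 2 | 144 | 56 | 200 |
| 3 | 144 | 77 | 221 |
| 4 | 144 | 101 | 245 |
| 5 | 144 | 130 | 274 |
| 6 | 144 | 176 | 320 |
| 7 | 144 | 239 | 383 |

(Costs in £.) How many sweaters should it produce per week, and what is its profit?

Profit at each row (π = 23q − TC): q=0: -144; q=1: -155; q=2: -154; q=3: -152; q=4: -153; q=5: -159; q=6: -182; q=7: -222.
Profit is highest at q = 0. Equivalently, the lowest AVC in the table is 101/4 ≈ £25.25 at q = 4, and P = £23 falls below it — price never covers variable cost, so the firm shuts down and loses only its fixed cost.

q = 0 (shut down); profit = -£144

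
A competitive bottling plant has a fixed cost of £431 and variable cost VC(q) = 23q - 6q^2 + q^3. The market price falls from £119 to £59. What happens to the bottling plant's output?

MC = 23 - 12q + 3q^2; the shutdown threshold is min AVC = £14 (at q = 3).
With P = £119 above the shutdown price, P = MC gives q = 8.
At P = £59 ≥ min AVC, set P = MC: q = 6. The firm stays open but cuts output.

Output falls from 8 to 6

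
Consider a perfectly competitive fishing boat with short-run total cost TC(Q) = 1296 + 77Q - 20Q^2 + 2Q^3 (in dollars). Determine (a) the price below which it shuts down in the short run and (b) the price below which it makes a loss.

Shutdown price = $27; break-even price = $203

Shutdown price = min AVC. AVC = 77 - 20Q + 2Q^2, with vertex at Q = 5 and minimum $27.
ATC = 1296/Q + 77 - 20Q + 2Q^2. Setting dATC/dQ = −1296/Q^2 − 20 + 4Q = 0 gives Q = 9 (since 4·9^3 − 20·9^2 = 1296).
min ATC = 1296/9 + 77 − 20·9 + 2·9^2 = $203. That is the break-even price.
Between these two prices the firm operates at a loss; above $203 it earns a profit.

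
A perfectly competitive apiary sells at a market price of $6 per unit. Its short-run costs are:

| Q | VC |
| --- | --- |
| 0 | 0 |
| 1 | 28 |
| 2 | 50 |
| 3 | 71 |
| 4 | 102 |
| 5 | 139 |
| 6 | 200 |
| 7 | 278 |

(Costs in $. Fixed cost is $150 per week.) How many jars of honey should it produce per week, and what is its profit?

Q = 0 (shut down); profit = -$150

Profit at each row (π = 6Q − TC): Q=0: -150; Q=1: -172; Q=2: -188; Q=3: -203; Q=4: -228; Q=5: -259; Q=6: -314; Q=7: -386.
Profit is highest at Q = 0. Equivalently, the lowest AVC in the table is 71/3 ≈ $23.67 at Q = 3, and P = $6 falls below it — price never covers variable cost, so the firm shuts down and loses only its fixed cost.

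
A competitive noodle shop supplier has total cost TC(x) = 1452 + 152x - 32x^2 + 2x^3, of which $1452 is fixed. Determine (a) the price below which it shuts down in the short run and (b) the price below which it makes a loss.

Shutdown price = $24; break-even price = $174

Shutdown price = min AVC. AVC = 152 - 32x + 2x^2, with vertex at x = 8 and minimum $24.
ATC = 1452/x + 152 - 32x + 2x^2. Setting dATC/dx = −1452/x^2 − 32 + 4x = 0 gives x = 11 (since 4·11^3 − 32·11^2 = 1452).
min ATC = 1452/11 + 152 − 32·11 + 2·11^2 = $174. That is the break-even price.
Between these two prices the firm operates at a loss; above $174 it earns a profit.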